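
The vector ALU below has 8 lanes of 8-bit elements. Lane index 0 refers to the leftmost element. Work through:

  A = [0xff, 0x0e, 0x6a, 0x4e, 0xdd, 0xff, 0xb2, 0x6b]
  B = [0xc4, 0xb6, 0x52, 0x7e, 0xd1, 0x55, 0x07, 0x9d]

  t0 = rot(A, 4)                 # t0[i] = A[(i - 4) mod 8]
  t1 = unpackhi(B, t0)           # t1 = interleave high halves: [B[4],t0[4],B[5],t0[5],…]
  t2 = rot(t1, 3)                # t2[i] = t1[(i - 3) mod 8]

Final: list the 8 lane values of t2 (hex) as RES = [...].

  t0: dd ff b2 6b ff 0e 6a 4e
  t1: d1 ff 55 0e 07 6a 9d 4e
  t2: 6a 9d 4e d1 ff 55 0e 07

RES = [ 0x6a  0x9d  0x4e  0xd1  0xff  0x55  0x0e  0x07 ]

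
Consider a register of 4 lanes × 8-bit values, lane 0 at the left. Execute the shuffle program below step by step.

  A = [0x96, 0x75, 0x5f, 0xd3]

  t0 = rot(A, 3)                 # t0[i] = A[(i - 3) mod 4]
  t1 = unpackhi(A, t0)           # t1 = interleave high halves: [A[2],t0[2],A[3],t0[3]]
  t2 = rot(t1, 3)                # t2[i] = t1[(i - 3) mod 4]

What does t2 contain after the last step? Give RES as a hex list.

t0 = [0x75, 0x5f, 0xd3, 0x96]
t1 = [0x5f, 0xd3, 0xd3, 0x96]
t2 = [0xd3, 0xd3, 0x96, 0x5f]

RES = [0xd3, 0xd3, 0x96, 0x5f]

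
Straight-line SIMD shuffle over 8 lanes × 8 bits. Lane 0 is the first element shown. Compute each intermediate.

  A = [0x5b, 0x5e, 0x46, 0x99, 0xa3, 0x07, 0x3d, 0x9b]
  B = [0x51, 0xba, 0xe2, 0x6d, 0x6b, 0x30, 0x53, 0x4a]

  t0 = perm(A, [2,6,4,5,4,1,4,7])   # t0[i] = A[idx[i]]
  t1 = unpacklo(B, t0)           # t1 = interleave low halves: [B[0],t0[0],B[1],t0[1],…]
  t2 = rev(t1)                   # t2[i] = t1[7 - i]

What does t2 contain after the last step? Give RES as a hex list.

RES = [ 0x07  0x6d  0xa3  0xe2  0x3d  0xba  0x46  0x51 ]

  t0: 46 3d a3 07 a3 5e a3 9b
  t1: 51 46 ba 3d e2 a3 6d 07
  t2: 07 6d a3 e2 3d ba 46 51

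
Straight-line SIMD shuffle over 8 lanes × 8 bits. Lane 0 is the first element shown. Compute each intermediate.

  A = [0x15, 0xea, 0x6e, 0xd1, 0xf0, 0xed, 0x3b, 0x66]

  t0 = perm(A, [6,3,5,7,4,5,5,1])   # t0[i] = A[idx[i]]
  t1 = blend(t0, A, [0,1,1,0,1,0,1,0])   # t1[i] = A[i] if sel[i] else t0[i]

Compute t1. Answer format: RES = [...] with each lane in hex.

RES = [0x3b, 0xea, 0x6e, 0x66, 0xf0, 0xed, 0x3b, 0xea]

→ t0 |3b|d1|ed|66|f0|ed|ed|ea|
→ t1 |3b|ea|6e|66|f0|ed|3b|ea|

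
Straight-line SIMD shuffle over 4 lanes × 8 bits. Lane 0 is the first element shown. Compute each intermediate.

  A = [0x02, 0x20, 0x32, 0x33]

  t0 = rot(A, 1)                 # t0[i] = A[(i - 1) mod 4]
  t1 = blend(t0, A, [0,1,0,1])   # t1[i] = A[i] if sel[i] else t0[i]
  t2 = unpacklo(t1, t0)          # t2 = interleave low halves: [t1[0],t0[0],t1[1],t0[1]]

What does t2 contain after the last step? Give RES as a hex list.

RES = [ 0x33  0x33  0x20  0x02 ]

→ t0 |33|02|20|32|
→ t1 |33|20|20|33|
→ t2 |33|33|20|02|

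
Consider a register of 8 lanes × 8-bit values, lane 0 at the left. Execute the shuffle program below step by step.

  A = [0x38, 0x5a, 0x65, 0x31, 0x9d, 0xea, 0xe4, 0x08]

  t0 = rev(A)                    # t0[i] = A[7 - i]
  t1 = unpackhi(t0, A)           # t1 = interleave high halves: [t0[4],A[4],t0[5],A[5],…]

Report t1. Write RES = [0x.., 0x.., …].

t0 = [0x08, 0xe4, 0xea, 0x9d, 0x31, 0x65, 0x5a, 0x38]
t1 = [0x31, 0x9d, 0x65, 0xea, 0x5a, 0xe4, 0x38, 0x08]

RES = [0x31, 0x9d, 0x65, 0xea, 0x5a, 0xe4, 0x38, 0x08]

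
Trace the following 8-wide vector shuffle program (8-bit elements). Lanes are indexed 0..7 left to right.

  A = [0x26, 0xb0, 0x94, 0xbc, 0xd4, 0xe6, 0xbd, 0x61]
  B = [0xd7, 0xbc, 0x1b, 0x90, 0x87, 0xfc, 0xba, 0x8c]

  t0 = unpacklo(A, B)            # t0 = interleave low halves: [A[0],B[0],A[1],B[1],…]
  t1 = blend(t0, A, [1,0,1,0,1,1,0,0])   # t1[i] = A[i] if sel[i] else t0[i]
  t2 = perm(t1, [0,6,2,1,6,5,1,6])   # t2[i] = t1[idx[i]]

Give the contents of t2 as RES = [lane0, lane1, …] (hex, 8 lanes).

RES = [0x26, 0xbc, 0x94, 0xd7, 0xbc, 0xe6, 0xd7, 0xbc]

t0 = [0x26, 0xd7, 0xb0, 0xbc, 0x94, 0x1b, 0xbc, 0x90]
t1 = [0x26, 0xd7, 0x94, 0xbc, 0xd4, 0xe6, 0xbc, 0x90]
t2 = [0x26, 0xbc, 0x94, 0xd7, 0xbc, 0xe6, 0xd7, 0xbc]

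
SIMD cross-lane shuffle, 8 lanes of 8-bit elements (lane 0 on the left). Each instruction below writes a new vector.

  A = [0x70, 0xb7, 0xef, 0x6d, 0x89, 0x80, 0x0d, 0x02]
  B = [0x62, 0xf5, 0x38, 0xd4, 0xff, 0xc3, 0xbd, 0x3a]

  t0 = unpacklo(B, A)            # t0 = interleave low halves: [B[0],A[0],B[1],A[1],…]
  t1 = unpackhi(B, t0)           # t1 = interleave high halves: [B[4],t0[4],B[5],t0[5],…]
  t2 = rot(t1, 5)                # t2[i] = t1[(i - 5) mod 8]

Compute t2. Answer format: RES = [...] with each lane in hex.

RES = [ 0xef  0xbd  0xd4  0x3a  0x6d  0xff  0x38  0xc3 ]

  t0: 62 70 f5 b7 38 ef d4 6d
  t1: ff 38 c3 ef bd d4 3a 6d
  t2: ef bd d4 3a 6d ff 38 c3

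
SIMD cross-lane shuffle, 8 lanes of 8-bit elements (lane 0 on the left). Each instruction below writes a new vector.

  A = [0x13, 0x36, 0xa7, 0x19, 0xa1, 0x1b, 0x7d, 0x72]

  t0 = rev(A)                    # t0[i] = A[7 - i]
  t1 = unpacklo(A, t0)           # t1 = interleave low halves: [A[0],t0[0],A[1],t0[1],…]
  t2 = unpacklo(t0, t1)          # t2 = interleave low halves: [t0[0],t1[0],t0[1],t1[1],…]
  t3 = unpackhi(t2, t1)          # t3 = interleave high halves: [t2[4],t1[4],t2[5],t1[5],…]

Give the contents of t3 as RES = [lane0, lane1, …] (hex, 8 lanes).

RES = [ 0x1b  0xa7  0x36  0x1b  0xa1  0x19  0x7d  0xa1 ]

t0 = [0x72, 0x7d, 0x1b, 0xa1, 0x19, 0xa7, 0x36, 0x13]
t1 = [0x13, 0x72, 0x36, 0x7d, 0xa7, 0x1b, 0x19, 0xa1]
t2 = [0x72, 0x13, 0x7d, 0x72, 0x1b, 0x36, 0xa1, 0x7d]
t3 = [0x1b, 0xa7, 0x36, 0x1b, 0xa1, 0x19, 0x7d, 0xa1]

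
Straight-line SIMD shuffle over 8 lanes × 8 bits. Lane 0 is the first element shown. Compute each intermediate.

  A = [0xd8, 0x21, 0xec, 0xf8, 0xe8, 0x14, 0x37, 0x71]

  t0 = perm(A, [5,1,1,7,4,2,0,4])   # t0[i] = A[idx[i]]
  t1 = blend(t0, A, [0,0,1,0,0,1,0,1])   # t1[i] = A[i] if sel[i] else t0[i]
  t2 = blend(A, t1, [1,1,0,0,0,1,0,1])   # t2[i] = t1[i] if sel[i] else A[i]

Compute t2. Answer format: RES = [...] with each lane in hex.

t0 = [0x14, 0x21, 0x21, 0x71, 0xe8, 0xec, 0xd8, 0xe8]
t1 = [0x14, 0x21, 0xec, 0x71, 0xe8, 0x14, 0xd8, 0x71]
t2 = [0x14, 0x21, 0xec, 0xf8, 0xe8, 0x14, 0x37, 0x71]

RES = [0x14, 0x21, 0xec, 0xf8, 0xe8, 0x14, 0x37, 0x71]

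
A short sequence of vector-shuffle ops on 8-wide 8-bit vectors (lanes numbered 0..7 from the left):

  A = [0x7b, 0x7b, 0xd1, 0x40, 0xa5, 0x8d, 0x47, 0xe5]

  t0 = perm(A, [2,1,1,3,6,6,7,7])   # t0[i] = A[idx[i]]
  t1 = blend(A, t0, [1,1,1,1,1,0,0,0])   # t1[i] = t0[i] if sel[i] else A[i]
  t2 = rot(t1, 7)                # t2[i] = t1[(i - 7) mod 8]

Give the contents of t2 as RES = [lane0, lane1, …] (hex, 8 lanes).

RES = [0x7b, 0x7b, 0x40, 0x47, 0x8d, 0x47, 0xe5, 0xd1]

→ t0 |d1|7b|7b|40|47|47|e5|e5|
→ t1 |d1|7b|7b|40|47|8d|47|e5|
→ t2 |7b|7b|40|47|8d|47|e5|d1|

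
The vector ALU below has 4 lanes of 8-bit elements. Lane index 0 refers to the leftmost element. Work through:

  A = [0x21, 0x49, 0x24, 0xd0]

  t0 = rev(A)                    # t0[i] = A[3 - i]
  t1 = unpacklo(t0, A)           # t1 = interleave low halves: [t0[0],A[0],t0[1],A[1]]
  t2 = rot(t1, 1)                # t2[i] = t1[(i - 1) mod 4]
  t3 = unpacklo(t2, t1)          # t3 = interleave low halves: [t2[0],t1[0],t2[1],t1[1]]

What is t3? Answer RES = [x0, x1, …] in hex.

RES = [0x49, 0xd0, 0xd0, 0x21]

t0 = [0xd0, 0x24, 0x49, 0x21]
t1 = [0xd0, 0x21, 0x24, 0x49]
t2 = [0x49, 0xd0, 0x21, 0x24]
t3 = [0x49, 0xd0, 0xd0, 0x21]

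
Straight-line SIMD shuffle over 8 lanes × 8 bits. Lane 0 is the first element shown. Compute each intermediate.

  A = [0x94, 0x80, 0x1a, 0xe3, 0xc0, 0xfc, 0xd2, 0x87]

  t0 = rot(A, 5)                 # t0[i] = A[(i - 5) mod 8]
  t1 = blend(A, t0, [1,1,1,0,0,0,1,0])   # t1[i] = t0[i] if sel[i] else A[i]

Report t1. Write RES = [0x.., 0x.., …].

RES = [ 0xe3  0xc0  0xfc  0xe3  0xc0  0xfc  0x80  0x87 ]

  t0: e3 c0 fc d2 87 94 80 1a
  t1: e3 c0 fc e3 c0 fc 80 87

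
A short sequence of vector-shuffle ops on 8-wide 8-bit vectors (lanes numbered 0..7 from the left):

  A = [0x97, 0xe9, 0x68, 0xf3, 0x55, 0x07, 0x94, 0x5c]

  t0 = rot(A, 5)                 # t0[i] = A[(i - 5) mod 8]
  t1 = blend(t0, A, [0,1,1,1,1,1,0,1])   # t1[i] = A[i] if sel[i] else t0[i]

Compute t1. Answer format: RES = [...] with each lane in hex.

t0 = [0xf3, 0x55, 0x07, 0x94, 0x5c, 0x97, 0xe9, 0x68]
t1 = [0xf3, 0xe9, 0x68, 0xf3, 0x55, 0x07, 0xe9, 0x5c]

RES = [0xf3, 0xe9, 0x68, 0xf3, 0x55, 0x07, 0xe9, 0x5c]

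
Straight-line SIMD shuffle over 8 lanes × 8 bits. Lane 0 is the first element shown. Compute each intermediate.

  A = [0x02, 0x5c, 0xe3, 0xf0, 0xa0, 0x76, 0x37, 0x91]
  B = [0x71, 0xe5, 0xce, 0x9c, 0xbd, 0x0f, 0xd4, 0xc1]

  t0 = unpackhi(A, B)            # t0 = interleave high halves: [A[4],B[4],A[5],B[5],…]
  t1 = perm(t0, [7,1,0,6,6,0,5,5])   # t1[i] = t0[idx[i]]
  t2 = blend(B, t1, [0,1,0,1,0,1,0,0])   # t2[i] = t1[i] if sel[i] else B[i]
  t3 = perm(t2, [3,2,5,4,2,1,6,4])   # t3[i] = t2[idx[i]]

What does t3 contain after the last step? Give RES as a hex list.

→ t0 |a0|bd|76|0f|37|d4|91|c1|
→ t1 |c1|bd|a0|91|91|a0|d4|d4|
→ t2 |71|bd|ce|91|bd|a0|d4|c1|
→ t3 |91|ce|a0|bd|ce|bd|d4|bd|

RES = [0x91, 0xce, 0xa0, 0xbd, 0xce, 0xbd, 0xd4, 0xbd]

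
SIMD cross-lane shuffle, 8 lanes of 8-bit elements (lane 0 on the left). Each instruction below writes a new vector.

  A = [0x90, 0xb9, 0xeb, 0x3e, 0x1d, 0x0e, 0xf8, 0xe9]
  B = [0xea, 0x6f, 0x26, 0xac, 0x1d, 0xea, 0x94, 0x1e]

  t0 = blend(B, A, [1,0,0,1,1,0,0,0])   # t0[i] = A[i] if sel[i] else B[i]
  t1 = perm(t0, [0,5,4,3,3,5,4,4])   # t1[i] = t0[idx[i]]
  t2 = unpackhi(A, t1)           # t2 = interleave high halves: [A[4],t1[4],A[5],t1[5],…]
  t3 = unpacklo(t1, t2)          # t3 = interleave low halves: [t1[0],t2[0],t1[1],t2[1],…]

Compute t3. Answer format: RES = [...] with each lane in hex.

→ t0 |90|6f|26|3e|1d|ea|94|1e|
→ t1 |90|ea|1d|3e|3e|ea|1d|1d|
→ t2 |1d|3e|0e|ea|f8|1d|e9|1d|
→ t3 |90|1d|ea|3e|1d|0e|3e|ea|

RES = [0x90, 0x1d, 0xea, 0x3e, 0x1d, 0x0e, 0x3e, 0xea]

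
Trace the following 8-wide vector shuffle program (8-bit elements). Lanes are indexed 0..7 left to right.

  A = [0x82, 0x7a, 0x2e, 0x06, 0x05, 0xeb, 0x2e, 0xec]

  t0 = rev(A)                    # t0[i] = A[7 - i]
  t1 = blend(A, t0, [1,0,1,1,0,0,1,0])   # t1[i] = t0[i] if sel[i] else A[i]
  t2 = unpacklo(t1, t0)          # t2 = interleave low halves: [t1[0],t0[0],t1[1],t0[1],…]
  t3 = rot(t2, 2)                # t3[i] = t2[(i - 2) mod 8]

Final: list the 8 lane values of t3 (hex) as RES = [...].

→ t0 |ec|2e|eb|05|06|2e|7a|82|
→ t1 |ec|7a|eb|05|05|eb|7a|ec|
→ t2 |ec|ec|7a|2e|eb|eb|05|05|
→ t3 |05|05|ec|ec|7a|2e|eb|eb|

RES = [0x05, 0x05, 0xec, 0xec, 0x7a, 0x2e, 0xeb, 0xeb]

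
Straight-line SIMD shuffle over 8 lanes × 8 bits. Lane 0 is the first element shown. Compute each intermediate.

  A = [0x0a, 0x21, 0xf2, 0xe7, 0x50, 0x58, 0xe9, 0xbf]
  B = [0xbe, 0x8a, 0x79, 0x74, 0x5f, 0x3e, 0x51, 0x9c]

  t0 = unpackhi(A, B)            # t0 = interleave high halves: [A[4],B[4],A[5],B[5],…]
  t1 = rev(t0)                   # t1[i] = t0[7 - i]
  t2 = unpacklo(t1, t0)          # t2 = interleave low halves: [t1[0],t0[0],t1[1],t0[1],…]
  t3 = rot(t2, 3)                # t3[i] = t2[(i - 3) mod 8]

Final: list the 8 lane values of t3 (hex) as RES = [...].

  t0: 50 5f 58 3e e9 51 bf 9c
  t1: 9c bf 51 e9 3e 58 5f 50
  t2: 9c 50 bf 5f 51 58 e9 3e
  t3: 58 e9 3e 9c 50 bf 5f 51

RES = [ 0x58  0xe9  0x3e  0x9c  0x50  0xbf  0x5f  0x51 ]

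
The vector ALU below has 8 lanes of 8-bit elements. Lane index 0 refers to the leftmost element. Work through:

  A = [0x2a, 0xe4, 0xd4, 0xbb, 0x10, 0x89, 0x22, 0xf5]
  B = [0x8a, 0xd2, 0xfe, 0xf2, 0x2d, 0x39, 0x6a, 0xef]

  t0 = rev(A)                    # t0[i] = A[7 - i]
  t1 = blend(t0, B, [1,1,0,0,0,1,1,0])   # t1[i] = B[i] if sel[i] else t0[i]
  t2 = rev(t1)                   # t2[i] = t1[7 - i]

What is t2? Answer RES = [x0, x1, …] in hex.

RES = [ 0x2a  0x6a  0x39  0xbb  0x10  0x89  0xd2  0x8a ]

  t0: f5 22 89 10 bb d4 e4 2a
  t1: 8a d2 89 10 bb 39 6a 2a
  t2: 2a 6a 39 bb 10 89 d2 8a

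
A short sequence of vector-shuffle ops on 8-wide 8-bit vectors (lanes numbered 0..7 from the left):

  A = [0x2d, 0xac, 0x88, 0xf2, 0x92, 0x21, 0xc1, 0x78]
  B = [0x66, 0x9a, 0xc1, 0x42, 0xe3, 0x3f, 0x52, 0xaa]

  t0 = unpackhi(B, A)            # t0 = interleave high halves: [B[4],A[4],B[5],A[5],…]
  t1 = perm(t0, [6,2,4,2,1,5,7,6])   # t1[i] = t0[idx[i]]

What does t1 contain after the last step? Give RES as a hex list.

RES = [0xaa, 0x3f, 0x52, 0x3f, 0x92, 0xc1, 0x78, 0xaa]

→ t0 |e3|92|3f|21|52|c1|aa|78|
→ t1 |aa|3f|52|3f|92|c1|78|aa|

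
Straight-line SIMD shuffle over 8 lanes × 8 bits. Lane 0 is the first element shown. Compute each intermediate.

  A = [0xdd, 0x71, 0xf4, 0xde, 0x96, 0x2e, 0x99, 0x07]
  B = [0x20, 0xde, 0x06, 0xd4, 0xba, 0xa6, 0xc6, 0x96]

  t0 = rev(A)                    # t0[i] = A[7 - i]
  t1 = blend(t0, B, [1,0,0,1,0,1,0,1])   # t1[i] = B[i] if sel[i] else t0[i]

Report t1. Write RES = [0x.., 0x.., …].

RES = [0x20, 0x99, 0x2e, 0xd4, 0xde, 0xa6, 0x71, 0x96]

t0 = [0x07, 0x99, 0x2e, 0x96, 0xde, 0xf4, 0x71, 0xdd]
t1 = [0x20, 0x99, 0x2e, 0xd4, 0xde, 0xa6, 0x71, 0x96]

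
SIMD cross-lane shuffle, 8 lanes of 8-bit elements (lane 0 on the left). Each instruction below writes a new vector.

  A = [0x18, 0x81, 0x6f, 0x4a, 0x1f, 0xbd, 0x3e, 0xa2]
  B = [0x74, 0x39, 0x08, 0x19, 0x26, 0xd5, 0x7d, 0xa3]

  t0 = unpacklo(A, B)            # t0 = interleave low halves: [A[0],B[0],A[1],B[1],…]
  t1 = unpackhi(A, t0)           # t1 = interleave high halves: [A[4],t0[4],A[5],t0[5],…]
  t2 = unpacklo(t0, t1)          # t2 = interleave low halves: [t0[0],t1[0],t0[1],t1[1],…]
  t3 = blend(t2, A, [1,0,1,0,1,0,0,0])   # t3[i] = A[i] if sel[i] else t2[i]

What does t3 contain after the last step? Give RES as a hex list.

RES = [ 0x18  0x1f  0x6f  0x6f  0x1f  0xbd  0x39  0x08 ]

→ t0 |18|74|81|39|6f|08|4a|19|
→ t1 |1f|6f|bd|08|3e|4a|a2|19|
→ t2 |18|1f|74|6f|81|bd|39|08|
→ t3 |18|1f|6f|6f|1f|bd|39|08|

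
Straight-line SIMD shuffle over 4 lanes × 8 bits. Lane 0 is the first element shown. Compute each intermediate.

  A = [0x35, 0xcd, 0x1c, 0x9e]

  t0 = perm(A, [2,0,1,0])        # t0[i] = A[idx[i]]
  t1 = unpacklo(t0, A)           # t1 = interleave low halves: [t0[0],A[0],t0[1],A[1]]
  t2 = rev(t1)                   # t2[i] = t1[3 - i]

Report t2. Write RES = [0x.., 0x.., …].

→ t0 |1c|35|cd|35|
→ t1 |1c|35|35|cd|
→ t2 |cd|35|35|1c|

RES = [ 0xcd  0x35  0x35  0x1c ]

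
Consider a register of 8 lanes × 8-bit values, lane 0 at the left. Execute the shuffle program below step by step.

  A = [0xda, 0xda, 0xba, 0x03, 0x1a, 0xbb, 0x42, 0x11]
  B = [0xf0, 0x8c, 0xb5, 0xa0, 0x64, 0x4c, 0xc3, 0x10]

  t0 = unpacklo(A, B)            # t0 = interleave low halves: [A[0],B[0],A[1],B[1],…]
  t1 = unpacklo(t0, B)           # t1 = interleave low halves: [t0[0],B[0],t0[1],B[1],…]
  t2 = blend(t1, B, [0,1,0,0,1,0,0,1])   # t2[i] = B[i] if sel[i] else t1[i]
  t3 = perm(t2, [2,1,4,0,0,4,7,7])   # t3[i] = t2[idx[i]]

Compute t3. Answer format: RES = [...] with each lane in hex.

t0 = [0xda, 0xf0, 0xda, 0x8c, 0xba, 0xb5, 0x03, 0xa0]
t1 = [0xda, 0xf0, 0xf0, 0x8c, 0xda, 0xb5, 0x8c, 0xa0]
t2 = [0xda, 0x8c, 0xf0, 0x8c, 0x64, 0xb5, 0x8c, 0x10]
t3 = [0xf0, 0x8c, 0x64, 0xda, 0xda, 0x64, 0x10, 0x10]

RES = [ 0xf0  0x8c  0x64  0xda  0xda  0x64  0x10  0x10 ]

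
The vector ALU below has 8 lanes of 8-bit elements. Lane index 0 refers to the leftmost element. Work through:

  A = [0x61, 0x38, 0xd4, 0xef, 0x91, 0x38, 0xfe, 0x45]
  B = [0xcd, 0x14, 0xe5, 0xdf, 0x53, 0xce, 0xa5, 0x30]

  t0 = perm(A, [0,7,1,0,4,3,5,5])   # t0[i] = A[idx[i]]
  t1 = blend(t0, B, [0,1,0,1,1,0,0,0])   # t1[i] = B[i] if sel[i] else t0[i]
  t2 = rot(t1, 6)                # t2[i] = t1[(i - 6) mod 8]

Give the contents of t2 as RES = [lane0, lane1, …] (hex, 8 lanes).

RES = [0x38, 0xdf, 0x53, 0xef, 0x38, 0x38, 0x61, 0x14]

  t0: 61 45 38 61 91 ef 38 38
  t1: 61 14 38 df 53 ef 38 38
  t2: 38 df 53 ef 38 38 61 14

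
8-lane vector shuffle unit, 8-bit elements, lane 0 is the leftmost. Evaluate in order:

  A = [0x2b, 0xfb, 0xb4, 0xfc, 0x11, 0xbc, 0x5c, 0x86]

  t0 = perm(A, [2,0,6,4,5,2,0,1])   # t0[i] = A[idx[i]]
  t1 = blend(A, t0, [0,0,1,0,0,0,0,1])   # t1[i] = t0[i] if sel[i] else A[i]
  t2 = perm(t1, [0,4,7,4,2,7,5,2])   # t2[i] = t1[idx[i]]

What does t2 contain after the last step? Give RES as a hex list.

→ t0 |b4|2b|5c|11|bc|b4|2b|fb|
→ t1 |2b|fb|5c|fc|11|bc|5c|fb|
→ t2 |2b|11|fb|11|5c|fb|bc|5c|

RES = [0x2b, 0x11, 0xfb, 0x11, 0x5c, 0xfb, 0xbc, 0x5c]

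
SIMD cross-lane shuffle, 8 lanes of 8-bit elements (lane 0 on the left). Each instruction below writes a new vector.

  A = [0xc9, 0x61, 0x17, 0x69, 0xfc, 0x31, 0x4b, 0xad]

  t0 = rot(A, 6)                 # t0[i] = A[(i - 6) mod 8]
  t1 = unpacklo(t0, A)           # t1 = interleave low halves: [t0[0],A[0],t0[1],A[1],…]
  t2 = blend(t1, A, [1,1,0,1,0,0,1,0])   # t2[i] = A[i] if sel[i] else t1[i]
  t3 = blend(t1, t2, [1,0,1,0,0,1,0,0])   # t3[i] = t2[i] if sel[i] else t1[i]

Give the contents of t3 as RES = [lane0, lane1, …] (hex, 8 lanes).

→ t0 |17|69|fc|31|4b|ad|c9|61|
→ t1 |17|c9|69|61|fc|17|31|69|
→ t2 |c9|61|69|69|fc|17|4b|69|
→ t3 |c9|c9|69|61|fc|17|31|69|

RES = [0xc9, 0xc9, 0x69, 0x61, 0xfc, 0x17, 0x31, 0x69]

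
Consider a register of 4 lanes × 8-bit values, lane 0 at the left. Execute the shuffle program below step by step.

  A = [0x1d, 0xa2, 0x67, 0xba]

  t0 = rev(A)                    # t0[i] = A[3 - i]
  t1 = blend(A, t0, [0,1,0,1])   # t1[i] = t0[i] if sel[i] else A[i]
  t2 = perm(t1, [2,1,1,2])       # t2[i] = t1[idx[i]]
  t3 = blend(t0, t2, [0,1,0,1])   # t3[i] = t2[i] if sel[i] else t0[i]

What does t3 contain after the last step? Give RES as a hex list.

t0 = [0xba, 0x67, 0xa2, 0x1d]
t1 = [0x1d, 0x67, 0x67, 0x1d]
t2 = [0x67, 0x67, 0x67, 0x67]
t3 = [0xba, 0x67, 0xa2, 0x67]

RES = [0xba, 0x67, 0xa2, 0x67]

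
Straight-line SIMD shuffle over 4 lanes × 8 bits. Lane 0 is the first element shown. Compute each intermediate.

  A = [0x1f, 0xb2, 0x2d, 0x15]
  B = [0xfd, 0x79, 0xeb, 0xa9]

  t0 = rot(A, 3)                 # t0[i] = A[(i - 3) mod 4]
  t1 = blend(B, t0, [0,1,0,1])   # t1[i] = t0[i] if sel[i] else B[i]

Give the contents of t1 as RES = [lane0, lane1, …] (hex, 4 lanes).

  t0: b2 2d 15 1f
  t1: fd 2d eb 1f

RES = [0xfd, 0x2d, 0xeb, 0x1f]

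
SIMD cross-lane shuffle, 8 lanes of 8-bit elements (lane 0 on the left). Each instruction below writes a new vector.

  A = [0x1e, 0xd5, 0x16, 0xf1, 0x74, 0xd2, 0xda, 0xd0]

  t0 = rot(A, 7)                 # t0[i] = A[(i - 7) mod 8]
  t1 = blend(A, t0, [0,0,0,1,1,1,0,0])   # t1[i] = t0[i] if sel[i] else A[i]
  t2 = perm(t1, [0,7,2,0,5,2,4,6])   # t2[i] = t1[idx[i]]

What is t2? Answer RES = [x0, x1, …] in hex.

  t0: d5 16 f1 74 d2 da d0 1e
  t1: 1e d5 16 74 d2 da da d0
  t2: 1e d0 16 1e da 16 d2 da

RES = [0x1e, 0xd0, 0x16, 0x1e, 0xda, 0x16, 0xd2, 0xda]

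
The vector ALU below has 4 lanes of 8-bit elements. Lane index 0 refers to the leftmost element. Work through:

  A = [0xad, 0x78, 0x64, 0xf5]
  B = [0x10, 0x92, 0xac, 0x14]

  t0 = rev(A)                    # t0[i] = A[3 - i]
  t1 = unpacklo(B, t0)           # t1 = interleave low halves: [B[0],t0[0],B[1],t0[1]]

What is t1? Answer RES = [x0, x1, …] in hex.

  t0: f5 64 78 ad
  t1: 10 f5 92 64

RES = [ 0x10  0xf5  0x92  0x64 ]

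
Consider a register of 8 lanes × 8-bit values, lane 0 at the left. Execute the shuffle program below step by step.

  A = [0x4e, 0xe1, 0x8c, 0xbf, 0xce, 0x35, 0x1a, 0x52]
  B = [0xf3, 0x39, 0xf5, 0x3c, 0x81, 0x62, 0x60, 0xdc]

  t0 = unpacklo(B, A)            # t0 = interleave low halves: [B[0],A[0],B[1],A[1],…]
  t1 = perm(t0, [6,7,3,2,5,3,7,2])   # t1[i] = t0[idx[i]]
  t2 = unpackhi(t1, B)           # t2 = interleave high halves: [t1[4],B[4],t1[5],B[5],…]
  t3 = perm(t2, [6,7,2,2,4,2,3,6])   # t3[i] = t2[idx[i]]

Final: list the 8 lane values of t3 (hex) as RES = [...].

t0 = [0xf3, 0x4e, 0x39, 0xe1, 0xf5, 0x8c, 0x3c, 0xbf]
t1 = [0x3c, 0xbf, 0xe1, 0x39, 0x8c, 0xe1, 0xbf, 0x39]
t2 = [0x8c, 0x81, 0xe1, 0x62, 0xbf, 0x60, 0x39, 0xdc]
t3 = [0x39, 0xdc, 0xe1, 0xe1, 0xbf, 0xe1, 0x62, 0x39]

RES = [0x39, 0xdc, 0xe1, 0xe1, 0xbf, 0xe1, 0x62, 0x39]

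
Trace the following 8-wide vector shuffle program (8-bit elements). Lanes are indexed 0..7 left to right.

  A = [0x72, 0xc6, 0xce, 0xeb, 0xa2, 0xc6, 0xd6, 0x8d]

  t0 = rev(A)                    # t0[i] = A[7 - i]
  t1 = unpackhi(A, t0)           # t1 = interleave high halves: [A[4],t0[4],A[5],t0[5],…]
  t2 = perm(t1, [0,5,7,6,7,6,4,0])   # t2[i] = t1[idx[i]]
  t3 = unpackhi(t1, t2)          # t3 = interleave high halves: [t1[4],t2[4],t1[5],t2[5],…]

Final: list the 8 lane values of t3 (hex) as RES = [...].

RES = [ 0xd6  0x72  0xc6  0x8d  0x8d  0xd6  0x72  0xa2 ]

→ t0 |8d|d6|c6|a2|eb|ce|c6|72|
→ t1 |a2|eb|c6|ce|d6|c6|8d|72|
→ t2 |a2|c6|72|8d|72|8d|d6|a2|
→ t3 |d6|72|c6|8d|8d|d6|72|a2|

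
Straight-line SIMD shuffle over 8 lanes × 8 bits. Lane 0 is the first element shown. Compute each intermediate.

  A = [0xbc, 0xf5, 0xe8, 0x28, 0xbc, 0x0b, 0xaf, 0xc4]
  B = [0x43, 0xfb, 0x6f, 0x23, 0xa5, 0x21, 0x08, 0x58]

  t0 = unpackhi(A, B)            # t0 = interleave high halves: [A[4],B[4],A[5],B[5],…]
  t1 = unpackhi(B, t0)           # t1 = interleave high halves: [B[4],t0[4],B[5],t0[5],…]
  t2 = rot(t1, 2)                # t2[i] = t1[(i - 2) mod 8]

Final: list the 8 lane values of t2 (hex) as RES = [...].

  t0: bc a5 0b 21 af 08 c4 58
  t1: a5 af 21 08 08 c4 58 58
  t2: 58 58 a5 af 21 08 08 c4

RES = [0x58, 0x58, 0xa5, 0xaf, 0x21, 0x08, 0x08, 0xc4]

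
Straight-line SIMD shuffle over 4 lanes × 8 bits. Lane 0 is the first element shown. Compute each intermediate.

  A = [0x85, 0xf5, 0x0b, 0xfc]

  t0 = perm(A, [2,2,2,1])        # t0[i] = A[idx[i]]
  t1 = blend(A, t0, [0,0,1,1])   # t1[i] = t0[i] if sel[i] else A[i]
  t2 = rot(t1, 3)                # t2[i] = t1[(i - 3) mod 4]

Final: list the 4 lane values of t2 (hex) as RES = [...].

RES = [0xf5, 0x0b, 0xf5, 0x85]

t0 = [0x0b, 0x0b, 0x0b, 0xf5]
t1 = [0x85, 0xf5, 0x0b, 0xf5]
t2 = [0xf5, 0x0b, 0xf5, 0x85]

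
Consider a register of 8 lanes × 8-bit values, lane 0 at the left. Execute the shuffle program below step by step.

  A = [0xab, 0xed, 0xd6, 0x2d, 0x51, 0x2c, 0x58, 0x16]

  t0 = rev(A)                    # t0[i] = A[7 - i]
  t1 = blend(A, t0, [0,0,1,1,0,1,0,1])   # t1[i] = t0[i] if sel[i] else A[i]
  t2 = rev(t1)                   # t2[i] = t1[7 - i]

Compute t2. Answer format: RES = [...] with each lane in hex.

RES = [ 0xab  0x58  0xd6  0x51  0x51  0x2c  0xed  0xab ]

  t0: 16 58 2c 51 2d d6 ed ab
  t1: ab ed 2c 51 51 d6 58 ab
  t2: ab 58 d6 51 51 2c ed ab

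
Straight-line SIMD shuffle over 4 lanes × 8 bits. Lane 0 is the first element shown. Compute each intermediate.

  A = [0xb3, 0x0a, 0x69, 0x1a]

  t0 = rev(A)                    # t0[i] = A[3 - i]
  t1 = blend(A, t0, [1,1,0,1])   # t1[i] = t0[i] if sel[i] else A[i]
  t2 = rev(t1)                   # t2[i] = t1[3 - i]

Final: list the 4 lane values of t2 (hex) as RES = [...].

  t0: 1a 69 0a b3
  t1: 1a 69 69 b3
  t2: b3 69 69 1a

RES = [ 0xb3  0x69  0x69  0x1a ]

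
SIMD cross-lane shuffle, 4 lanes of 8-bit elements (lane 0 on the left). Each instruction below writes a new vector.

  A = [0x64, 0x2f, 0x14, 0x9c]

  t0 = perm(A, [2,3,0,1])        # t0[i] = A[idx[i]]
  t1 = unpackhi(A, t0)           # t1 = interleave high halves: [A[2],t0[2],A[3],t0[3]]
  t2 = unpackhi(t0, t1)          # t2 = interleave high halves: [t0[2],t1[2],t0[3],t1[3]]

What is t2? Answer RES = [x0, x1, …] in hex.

  t0: 14 9c 64 2f
  t1: 14 64 9c 2f
  t2: 64 9c 2f 2f

RES = [0x64, 0x9c, 0x2f, 0x2f]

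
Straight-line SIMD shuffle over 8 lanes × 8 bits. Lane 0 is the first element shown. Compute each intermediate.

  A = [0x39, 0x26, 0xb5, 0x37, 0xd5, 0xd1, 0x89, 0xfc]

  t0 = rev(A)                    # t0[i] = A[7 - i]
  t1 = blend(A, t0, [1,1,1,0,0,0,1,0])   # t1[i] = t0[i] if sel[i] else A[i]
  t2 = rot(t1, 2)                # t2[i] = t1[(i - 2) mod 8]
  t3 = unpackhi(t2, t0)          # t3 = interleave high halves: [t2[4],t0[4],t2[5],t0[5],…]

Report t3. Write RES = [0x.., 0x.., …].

→ t0 |fc|89|d1|d5|37|b5|26|39|
→ t1 |fc|89|d1|37|d5|d1|26|fc|
→ t2 |26|fc|fc|89|d1|37|d5|d1|
→ t3 |d1|37|37|b5|d5|26|d1|39|

RES = [ 0xd1  0x37  0x37  0xb5  0xd5  0x26  0xd1  0x39 ]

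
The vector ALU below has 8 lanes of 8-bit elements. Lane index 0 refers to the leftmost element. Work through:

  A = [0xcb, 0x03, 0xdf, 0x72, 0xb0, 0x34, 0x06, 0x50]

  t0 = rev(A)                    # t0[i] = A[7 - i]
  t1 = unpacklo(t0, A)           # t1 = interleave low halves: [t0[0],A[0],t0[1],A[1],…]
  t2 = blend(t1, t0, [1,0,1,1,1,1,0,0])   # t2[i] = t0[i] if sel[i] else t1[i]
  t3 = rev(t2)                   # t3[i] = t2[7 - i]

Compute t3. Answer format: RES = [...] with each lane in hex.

RES = [0x72, 0xb0, 0xdf, 0x72, 0xb0, 0x34, 0xcb, 0x50]

  t0: 50 06 34 b0 72 df 03 cb
  t1: 50 cb 06 03 34 df b0 72
  t2: 50 cb 34 b0 72 df b0 72
  t3: 72 b0 df 72 b0 34 cb 50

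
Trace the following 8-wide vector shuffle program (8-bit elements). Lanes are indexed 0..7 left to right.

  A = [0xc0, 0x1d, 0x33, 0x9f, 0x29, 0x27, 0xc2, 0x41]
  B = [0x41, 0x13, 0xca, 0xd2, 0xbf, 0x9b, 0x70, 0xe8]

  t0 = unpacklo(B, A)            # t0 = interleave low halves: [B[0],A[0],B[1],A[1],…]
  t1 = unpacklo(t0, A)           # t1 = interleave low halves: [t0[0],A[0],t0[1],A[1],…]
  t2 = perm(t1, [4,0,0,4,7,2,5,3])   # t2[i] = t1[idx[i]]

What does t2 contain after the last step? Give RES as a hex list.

RES = [ 0x13  0x41  0x41  0x13  0x9f  0xc0  0x33  0x1d ]

→ t0 |41|c0|13|1d|ca|33|d2|9f|
→ t1 |41|c0|c0|1d|13|33|1d|9f|
→ t2 |13|41|41|13|9f|c0|33|1d|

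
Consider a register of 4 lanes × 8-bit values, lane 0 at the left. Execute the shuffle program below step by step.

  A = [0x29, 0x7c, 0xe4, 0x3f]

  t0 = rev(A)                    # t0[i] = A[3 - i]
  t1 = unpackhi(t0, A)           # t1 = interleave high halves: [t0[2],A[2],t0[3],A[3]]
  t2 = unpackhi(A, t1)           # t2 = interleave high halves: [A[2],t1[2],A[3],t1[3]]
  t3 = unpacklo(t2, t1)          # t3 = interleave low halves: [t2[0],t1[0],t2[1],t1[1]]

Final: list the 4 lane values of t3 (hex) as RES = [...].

t0 = [0x3f, 0xe4, 0x7c, 0x29]
t1 = [0x7c, 0xe4, 0x29, 0x3f]
t2 = [0xe4, 0x29, 0x3f, 0x3f]
t3 = [0xe4, 0x7c, 0x29, 0xe4]

RES = [0xe4, 0x7c, 0x29, 0xe4]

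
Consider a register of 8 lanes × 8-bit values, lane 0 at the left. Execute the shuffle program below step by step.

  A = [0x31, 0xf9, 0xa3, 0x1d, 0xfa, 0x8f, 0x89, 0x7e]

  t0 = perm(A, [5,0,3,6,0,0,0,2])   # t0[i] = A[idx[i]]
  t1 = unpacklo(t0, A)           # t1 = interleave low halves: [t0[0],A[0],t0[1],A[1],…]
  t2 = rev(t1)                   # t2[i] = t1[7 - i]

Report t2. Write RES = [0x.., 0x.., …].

RES = [0x1d, 0x89, 0xa3, 0x1d, 0xf9, 0x31, 0x31, 0x8f]

  t0: 8f 31 1d 89 31 31 31 a3
  t1: 8f 31 31 f9 1d a3 89 1d
  t2: 1d 89 a3 1d f9 31 31 8f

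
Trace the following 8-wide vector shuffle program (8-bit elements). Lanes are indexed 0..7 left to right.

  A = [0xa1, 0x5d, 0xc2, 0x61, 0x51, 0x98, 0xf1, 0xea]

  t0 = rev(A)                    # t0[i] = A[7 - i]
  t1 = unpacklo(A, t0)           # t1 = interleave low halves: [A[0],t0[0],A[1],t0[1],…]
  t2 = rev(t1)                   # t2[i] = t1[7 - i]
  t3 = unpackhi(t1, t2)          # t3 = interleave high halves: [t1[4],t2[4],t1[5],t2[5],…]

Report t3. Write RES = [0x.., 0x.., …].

t0 = [0xea, 0xf1, 0x98, 0x51, 0x61, 0xc2, 0x5d, 0xa1]
t1 = [0xa1, 0xea, 0x5d, 0xf1, 0xc2, 0x98, 0x61, 0x51]
t2 = [0x51, 0x61, 0x98, 0xc2, 0xf1, 0x5d, 0xea, 0xa1]
t3 = [0xc2, 0xf1, 0x98, 0x5d, 0x61, 0xea, 0x51, 0xa1]

RES = [ 0xc2  0xf1  0x98  0x5d  0x61  0xea  0x51  0xa1 ]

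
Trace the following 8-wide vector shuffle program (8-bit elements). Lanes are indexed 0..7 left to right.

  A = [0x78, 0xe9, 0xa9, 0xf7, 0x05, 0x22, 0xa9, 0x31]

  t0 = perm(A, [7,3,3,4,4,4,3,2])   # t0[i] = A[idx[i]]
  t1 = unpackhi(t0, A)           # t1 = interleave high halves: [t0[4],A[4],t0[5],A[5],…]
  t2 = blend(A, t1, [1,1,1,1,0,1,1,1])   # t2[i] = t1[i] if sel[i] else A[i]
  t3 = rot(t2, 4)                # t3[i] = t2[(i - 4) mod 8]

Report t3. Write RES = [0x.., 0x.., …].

  t0: 31 f7 f7 05 05 05 f7 a9
  t1: 05 05 05 22 f7 a9 a9 31
  t2: 05 05 05 22 05 a9 a9 31
  t3: 05 a9 a9 31 05 05 05 22

RES = [ 0x05  0xa9  0xa9  0x31  0x05  0x05  0x05  0x22 ]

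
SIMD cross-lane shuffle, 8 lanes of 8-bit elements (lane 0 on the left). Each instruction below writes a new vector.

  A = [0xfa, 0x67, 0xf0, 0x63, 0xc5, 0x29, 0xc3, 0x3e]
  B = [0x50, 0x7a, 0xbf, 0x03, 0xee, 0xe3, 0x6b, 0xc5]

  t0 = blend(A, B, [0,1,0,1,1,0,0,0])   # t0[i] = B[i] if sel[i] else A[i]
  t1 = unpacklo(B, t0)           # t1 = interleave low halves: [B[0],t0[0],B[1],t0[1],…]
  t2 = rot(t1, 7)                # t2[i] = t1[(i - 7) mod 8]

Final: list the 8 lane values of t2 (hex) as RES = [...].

  t0: fa 7a f0 03 ee 29 c3 3e
  t1: 50 fa 7a 7a bf f0 03 03
  t2: fa 7a 7a bf f0 03 03 50

RES = [ 0xfa  0x7a  0x7a  0xbf  0xf0  0x03  0x03  0x50 ]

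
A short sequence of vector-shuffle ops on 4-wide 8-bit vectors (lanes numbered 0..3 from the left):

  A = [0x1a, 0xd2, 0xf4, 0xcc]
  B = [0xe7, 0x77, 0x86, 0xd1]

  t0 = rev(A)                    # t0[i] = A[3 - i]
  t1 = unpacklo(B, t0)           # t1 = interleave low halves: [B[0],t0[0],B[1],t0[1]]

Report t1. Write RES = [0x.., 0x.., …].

→ t0 |cc|f4|d2|1a|
→ t1 |e7|cc|77|f4|

RES = [0xe7, 0xcc, 0x77, 0xf4]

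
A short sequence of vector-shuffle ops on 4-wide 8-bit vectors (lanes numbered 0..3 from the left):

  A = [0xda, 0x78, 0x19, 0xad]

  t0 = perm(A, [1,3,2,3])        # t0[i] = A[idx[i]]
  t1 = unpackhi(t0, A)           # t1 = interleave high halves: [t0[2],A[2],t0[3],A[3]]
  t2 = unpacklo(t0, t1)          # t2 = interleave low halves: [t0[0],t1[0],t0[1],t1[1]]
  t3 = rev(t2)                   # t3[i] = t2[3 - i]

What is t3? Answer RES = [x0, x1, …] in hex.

  t0: 78 ad 19 ad
  t1: 19 19 ad ad
  t2: 78 19 ad 19
  t3: 19 ad 19 78

RES = [ 0x19  0xad  0x19  0x78 ]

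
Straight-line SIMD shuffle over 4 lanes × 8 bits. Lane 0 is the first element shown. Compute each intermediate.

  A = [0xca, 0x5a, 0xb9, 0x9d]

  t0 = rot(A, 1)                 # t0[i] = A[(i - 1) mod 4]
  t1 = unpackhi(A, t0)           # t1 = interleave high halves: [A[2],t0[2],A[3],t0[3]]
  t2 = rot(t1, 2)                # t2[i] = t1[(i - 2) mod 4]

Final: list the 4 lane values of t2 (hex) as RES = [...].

  t0: 9d ca 5a b9
  t1: b9 5a 9d b9
  t2: 9d b9 b9 5a

RES = [0x9d, 0xb9, 0xb9, 0x5a]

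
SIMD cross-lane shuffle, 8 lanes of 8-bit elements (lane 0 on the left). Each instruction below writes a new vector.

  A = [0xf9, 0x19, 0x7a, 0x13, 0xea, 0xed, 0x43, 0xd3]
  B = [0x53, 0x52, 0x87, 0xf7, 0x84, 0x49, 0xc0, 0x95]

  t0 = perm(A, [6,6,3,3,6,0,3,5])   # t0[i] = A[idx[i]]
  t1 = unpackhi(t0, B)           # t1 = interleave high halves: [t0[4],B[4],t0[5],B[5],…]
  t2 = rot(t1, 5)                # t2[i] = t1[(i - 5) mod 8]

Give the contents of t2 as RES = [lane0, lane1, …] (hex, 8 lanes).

RES = [0x49, 0x13, 0xc0, 0xed, 0x95, 0x43, 0x84, 0xf9]

  t0: 43 43 13 13 43 f9 13 ed
  t1: 43 84 f9 49 13 c0 ed 95
  t2: 49 13 c0 ed 95 43 84 f9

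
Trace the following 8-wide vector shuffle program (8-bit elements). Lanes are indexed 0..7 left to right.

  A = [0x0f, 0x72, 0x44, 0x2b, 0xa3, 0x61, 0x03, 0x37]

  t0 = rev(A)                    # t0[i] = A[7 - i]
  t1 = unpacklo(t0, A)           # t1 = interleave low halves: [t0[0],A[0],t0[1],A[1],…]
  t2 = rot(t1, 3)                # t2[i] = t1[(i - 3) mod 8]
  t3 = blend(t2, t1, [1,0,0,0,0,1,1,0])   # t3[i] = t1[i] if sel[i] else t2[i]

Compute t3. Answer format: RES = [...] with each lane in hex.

t0 = [0x37, 0x03, 0x61, 0xa3, 0x2b, 0x44, 0x72, 0x0f]
t1 = [0x37, 0x0f, 0x03, 0x72, 0x61, 0x44, 0xa3, 0x2b]
t2 = [0x44, 0xa3, 0x2b, 0x37, 0x0f, 0x03, 0x72, 0x61]
t3 = [0x37, 0xa3, 0x2b, 0x37, 0x0f, 0x44, 0xa3, 0x61]

RES = [ 0x37  0xa3  0x2b  0x37  0x0f  0x44  0xa3  0x61 ]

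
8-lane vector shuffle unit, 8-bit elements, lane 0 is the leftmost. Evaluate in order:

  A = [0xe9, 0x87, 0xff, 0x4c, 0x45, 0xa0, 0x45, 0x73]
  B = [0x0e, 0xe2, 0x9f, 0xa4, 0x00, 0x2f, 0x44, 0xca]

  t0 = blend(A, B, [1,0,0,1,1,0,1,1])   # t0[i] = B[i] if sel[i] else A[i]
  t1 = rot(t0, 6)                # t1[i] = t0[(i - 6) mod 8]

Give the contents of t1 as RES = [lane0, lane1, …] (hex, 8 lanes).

RES = [0xff, 0xa4, 0x00, 0xa0, 0x44, 0xca, 0x0e, 0x87]

→ t0 |0e|87|ff|a4|00|a0|44|ca|
→ t1 |ff|a4|00|a0|44|ca|0e|87|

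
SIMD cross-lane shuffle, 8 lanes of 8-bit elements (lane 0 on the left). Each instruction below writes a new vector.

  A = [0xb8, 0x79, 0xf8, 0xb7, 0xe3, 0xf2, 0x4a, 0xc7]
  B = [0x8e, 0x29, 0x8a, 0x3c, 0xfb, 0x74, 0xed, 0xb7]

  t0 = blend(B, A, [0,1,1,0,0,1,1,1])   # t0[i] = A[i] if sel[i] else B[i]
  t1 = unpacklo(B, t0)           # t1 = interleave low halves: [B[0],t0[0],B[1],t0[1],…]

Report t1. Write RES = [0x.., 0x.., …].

RES = [0x8e, 0x8e, 0x29, 0x79, 0x8a, 0xf8, 0x3c, 0x3c]

→ t0 |8e|79|f8|3c|fb|f2|4a|c7|
→ t1 |8e|8e|29|79|8a|f8|3c|3c|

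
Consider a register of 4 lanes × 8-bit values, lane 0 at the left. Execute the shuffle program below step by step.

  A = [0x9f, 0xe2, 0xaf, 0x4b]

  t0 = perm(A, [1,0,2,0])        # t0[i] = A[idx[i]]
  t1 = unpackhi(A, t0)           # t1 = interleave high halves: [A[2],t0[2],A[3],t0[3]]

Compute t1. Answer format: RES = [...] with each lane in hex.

→ t0 |e2|9f|af|9f|
→ t1 |af|af|4b|9f|

RES = [ 0xaf  0xaf  0x4b  0x9f ]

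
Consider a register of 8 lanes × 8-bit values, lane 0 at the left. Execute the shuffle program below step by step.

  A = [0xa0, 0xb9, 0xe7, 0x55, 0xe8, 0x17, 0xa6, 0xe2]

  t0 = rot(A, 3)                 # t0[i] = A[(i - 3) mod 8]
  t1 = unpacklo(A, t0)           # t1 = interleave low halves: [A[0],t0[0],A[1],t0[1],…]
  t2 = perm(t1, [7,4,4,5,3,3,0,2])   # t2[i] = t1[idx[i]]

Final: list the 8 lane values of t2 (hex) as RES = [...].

RES = [0xa0, 0xe7, 0xe7, 0xe2, 0xa6, 0xa6, 0xa0, 0xb9]

  t0: 17 a6 e2 a0 b9 e7 55 e8
  t1: a0 17 b9 a6 e7 e2 55 a0
  t2: a0 e7 e7 e2 a6 a6 a0 b9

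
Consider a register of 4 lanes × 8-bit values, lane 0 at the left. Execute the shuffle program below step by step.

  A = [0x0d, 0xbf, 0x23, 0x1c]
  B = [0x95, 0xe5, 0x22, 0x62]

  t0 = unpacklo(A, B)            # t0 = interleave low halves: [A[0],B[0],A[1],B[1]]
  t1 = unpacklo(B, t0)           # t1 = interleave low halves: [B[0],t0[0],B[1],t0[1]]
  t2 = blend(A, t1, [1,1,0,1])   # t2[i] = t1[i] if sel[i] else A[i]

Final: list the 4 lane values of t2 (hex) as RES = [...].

RES = [ 0x95  0x0d  0x23  0x95 ]

t0 = [0x0d, 0x95, 0xbf, 0xe5]
t1 = [0x95, 0x0d, 0xe5, 0x95]
t2 = [0x95, 0x0d, 0x23, 0x95]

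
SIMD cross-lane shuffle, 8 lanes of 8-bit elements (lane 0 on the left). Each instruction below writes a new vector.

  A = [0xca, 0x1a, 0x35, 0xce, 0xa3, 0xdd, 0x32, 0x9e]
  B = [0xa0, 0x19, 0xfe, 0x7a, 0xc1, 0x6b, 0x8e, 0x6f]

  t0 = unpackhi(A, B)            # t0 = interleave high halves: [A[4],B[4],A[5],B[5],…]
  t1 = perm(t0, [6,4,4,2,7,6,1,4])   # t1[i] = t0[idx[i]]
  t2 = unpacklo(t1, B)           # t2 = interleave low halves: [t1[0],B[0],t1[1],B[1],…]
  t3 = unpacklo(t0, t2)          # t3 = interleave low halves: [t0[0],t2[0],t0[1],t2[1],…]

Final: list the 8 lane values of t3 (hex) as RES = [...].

→ t0 |a3|c1|dd|6b|32|8e|9e|6f|
→ t1 |9e|32|32|dd|6f|9e|c1|32|
→ t2 |9e|a0|32|19|32|fe|dd|7a|
→ t3 |a3|9e|c1|a0|dd|32|6b|19|

RES = [ 0xa3  0x9e  0xc1  0xa0  0xdd  0x32  0x6b  0x19 ]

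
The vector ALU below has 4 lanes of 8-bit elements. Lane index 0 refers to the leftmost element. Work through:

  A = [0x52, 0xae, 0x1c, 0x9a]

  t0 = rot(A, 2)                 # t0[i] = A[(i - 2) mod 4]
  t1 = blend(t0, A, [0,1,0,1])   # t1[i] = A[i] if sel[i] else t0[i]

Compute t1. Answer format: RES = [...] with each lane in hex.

RES = [ 0x1c  0xae  0x52  0x9a ]

→ t0 |1c|9a|52|ae|
→ t1 |1c|ae|52|9a|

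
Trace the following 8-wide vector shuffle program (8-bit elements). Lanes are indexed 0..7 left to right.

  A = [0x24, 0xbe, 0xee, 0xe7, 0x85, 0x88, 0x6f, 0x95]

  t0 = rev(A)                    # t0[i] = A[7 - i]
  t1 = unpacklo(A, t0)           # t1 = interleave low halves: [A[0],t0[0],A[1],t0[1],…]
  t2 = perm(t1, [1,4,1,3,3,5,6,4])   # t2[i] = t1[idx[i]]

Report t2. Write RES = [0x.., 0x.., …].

RES = [0x95, 0xee, 0x95, 0x6f, 0x6f, 0x88, 0xe7, 0xee]

→ t0 |95|6f|88|85|e7|ee|be|24|
→ t1 |24|95|be|6f|ee|88|e7|85|
→ t2 |95|ee|95|6f|6f|88|e7|ee|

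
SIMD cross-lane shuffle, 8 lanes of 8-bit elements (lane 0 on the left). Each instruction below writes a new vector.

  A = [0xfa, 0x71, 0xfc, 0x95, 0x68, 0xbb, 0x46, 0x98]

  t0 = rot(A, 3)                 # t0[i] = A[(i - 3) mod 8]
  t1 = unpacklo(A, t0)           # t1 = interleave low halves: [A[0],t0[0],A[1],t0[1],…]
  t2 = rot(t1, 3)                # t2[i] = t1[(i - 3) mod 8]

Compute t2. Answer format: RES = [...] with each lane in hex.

RES = [ 0x98  0x95  0xfa  0xfa  0xbb  0x71  0x46  0xfc ]

  t0: bb 46 98 fa 71 fc 95 68
  t1: fa bb 71 46 fc 98 95 fa
  t2: 98 95 fa fa bb 71 46 fc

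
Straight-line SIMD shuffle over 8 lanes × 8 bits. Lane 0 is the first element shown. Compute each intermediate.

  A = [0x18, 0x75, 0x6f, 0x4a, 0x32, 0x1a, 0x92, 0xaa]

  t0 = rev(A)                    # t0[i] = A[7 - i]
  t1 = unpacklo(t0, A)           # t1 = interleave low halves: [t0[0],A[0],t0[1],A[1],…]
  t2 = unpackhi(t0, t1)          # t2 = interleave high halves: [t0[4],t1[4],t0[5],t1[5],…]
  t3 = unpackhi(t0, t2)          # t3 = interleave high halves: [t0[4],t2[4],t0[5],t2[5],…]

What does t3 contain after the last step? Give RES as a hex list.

→ t0 |aa|92|1a|32|4a|6f|75|18|
→ t1 |aa|18|92|75|1a|6f|32|4a|
→ t2 |4a|1a|6f|6f|75|32|18|4a|
→ t3 |4a|75|6f|32|75|18|18|4a|

RES = [0x4a, 0x75, 0x6f, 0x32, 0x75, 0x18, 0x18, 0x4a]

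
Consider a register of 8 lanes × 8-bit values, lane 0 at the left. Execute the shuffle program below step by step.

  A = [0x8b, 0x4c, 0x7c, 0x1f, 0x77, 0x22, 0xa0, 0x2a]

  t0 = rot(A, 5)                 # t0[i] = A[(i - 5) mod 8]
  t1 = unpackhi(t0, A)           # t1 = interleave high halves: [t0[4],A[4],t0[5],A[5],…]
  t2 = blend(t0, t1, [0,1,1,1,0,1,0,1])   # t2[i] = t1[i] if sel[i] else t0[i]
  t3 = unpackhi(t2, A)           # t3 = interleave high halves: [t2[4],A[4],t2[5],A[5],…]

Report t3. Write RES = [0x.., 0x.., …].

RES = [ 0x2a  0x77  0xa0  0x22  0x4c  0xa0  0x2a  0x2a ]

  t0: 1f 77 22 a0 2a 8b 4c 7c
  t1: 2a 77 8b 22 4c a0 7c 2a
  t2: 1f 77 8b 22 2a a0 4c 2a
  t3: 2a 77 a0 22 4c a0 2a 2a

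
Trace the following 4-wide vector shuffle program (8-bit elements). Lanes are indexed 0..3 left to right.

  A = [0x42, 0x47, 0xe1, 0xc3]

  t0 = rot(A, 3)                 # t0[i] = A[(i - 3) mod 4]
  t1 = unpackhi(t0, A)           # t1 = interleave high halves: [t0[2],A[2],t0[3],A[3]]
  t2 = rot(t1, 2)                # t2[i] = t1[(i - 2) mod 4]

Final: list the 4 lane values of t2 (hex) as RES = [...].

RES = [ 0x42  0xc3  0xc3  0xe1 ]

t0 = [0x47, 0xe1, 0xc3, 0x42]
t1 = [0xc3, 0xe1, 0x42, 0xc3]
t2 = [0x42, 0xc3, 0xc3, 0xe1]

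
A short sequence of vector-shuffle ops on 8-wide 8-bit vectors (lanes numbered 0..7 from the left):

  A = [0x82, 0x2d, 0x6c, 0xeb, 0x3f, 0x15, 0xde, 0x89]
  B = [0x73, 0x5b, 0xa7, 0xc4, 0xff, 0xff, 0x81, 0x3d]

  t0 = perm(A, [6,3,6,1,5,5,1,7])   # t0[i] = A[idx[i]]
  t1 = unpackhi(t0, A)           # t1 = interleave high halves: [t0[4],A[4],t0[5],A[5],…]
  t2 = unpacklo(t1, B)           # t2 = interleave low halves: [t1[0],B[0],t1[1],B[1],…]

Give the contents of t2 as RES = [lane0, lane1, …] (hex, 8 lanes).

RES = [0x15, 0x73, 0x3f, 0x5b, 0x15, 0xa7, 0x15, 0xc4]

  t0: de eb de 2d 15 15 2d 89
  t1: 15 3f 15 15 2d de 89 89
  t2: 15 73 3f 5b 15 a7 15 c4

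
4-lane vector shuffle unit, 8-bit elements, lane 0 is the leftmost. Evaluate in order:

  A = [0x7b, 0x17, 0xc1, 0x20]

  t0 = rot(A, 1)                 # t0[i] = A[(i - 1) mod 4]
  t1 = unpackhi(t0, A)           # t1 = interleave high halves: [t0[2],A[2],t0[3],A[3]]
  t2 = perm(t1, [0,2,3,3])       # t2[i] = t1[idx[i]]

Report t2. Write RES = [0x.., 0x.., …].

RES = [ 0x17  0xc1  0x20  0x20 ]

  t0: 20 7b 17 c1
  t1: 17 c1 c1 20
  t2: 17 c1 20 20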